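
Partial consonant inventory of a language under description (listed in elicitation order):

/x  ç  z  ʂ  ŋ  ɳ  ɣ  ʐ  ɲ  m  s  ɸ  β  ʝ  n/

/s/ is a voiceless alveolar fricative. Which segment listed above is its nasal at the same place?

The nasal at the same place is an alveolar nasal — in this inventory, /n/.

/n/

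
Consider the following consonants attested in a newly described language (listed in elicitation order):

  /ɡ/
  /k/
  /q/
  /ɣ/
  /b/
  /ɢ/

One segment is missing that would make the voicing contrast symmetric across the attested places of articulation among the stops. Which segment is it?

/p/

Voiceless: /k/ (velar), /q/ (uvular).
Voiced: /b/ (bilabial), /ɡ/ (velar), /ɢ/ (uvular).
The bilabial row has no voiceless member, so the gap is the voiceless bilabial stop /p/.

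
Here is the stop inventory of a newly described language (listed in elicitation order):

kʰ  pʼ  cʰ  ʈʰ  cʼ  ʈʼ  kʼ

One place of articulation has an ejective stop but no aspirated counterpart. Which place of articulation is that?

bilabial: aspirated —, ejective /pʼ/.
retroflex: aspirated /ʈʰ/, ejective /ʈʼ/.
palatal: aspirated /cʰ/, ejective /cʼ/.
velar: aspirated /kʰ/, ejective /kʼ/.
Every place of articulation has an aspirated member except bilabial, where /pʰ/ would be expected.

bilabial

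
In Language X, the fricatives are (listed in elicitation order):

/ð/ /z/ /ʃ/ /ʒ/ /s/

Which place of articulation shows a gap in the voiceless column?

dental

dental: voiceless —, voiced /ð/.
alveolar: voiceless /s/, voiced /z/.
postalveolar: voiceless /ʃ/, voiced /ʒ/.
Every place of articulation has a voiceless member except dental, where /θ/ would be expected.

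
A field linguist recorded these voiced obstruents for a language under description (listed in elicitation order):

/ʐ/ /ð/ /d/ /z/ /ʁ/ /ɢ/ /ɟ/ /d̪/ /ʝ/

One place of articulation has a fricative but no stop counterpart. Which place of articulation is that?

place of articulation  stop      fricative
dental            d̪        ð       
alveolar          d         z       
retroflex         —         ʐ       
palatal           ɟ         ʝ       
uvular            ɢ         ʁ       
Every place of articulation has a stop member except retroflex, where /ɖ/ would be expected.

retroflex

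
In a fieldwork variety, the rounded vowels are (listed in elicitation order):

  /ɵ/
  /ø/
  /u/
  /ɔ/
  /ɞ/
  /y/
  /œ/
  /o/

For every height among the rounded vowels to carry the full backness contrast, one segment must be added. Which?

/ʉ/

height            front     central   back    
high              y         —         u       
high-mid          ø         ɵ         o       
low-mid           œ         ɞ         ɔ       
The high row has no central member, so the gap is the high central rounded vowel /ʉ/.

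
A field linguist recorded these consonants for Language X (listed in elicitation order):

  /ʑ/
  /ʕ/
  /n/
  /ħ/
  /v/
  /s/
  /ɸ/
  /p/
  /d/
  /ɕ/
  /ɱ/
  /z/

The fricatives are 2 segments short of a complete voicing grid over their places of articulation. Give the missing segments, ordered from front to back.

/β/, /f/

Voiceless: /ɸ/ (bilabial), /s/ (alveolar), /ɕ/ (alveolo-palatal), /ħ/ (pharyngeal).
Voiced: /v/ (labiodental), /z/ (alveolar), /ʑ/ (alveolo-palatal), /ʕ/ (pharyngeal).
Gaps, from front to back: bilabial lacks voiced (/β/); labiodental lacks voiceless (/f/).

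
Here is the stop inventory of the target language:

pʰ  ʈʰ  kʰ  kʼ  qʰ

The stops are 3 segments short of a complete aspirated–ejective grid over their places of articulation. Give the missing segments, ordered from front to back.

bilabial: aspirated /pʰ/, ejective —.
retroflex: aspirated /ʈʰ/, ejective —.
velar: aspirated /kʰ/, ejective /kʼ/.
uvular: aspirated /qʰ/, ejective —.
Gaps, from front to back: bilabial lacks ejective (/pʼ/); retroflex lacks ejective (/ʈʼ/); uvular lacks ejective (/qʼ/).

/pʼ/, /ʈʼ/, /qʼ/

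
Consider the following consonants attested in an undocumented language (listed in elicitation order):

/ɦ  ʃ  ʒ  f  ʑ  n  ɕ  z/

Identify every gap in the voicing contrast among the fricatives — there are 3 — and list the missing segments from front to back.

Voiceless: /f/ (labiodental), /ʃ/ (postalveolar), /ɕ/ (alveolo-palatal).
Voiced: /z/ (alveolar), /ʒ/ (postalveolar), /ʑ/ (alveolo-palatal), /ɦ/ (glottal).
Gaps, from front to back: labiodental lacks voiced (/v/); alveolar lacks voiceless (/s/); glottal lacks voiceless (/h/).

/v/, /s/, /h/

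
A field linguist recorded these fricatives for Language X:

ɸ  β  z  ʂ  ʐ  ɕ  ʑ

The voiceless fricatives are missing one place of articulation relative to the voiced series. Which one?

alveolar

place of articulation  voiceless  voiced  
bilabial          ɸ         β       
alveolar          —         z       
retroflex         ʂ         ʐ       
alveolo-palatal   ɕ         ʑ       
Every place of articulation has a voiceless member except alveolar, where /s/ would be expected.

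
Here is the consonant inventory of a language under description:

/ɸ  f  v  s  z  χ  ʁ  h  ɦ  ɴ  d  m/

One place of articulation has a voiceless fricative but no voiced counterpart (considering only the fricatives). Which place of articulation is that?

bilabial

place of articulation  voiceless  voiced  
bilabial          ɸ         —       
labiodental       f         v       
alveolar          s         z       
uvular            χ         ʁ       
glottal           h         ɦ       
Every place of articulation has a voiced member except bilabial, where /β/ would be expected.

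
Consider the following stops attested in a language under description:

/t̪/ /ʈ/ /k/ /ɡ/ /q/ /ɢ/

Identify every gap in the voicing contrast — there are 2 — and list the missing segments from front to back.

place of articulation  voiceless  voiced  
dental            t̪        —       
retroflex         ʈ         —       
velar             k         ɡ       
uvular            q         ɢ       
Gaps, from front to back: dental lacks voiced (/d̪/); retroflex lacks voiced (/ɖ/).

/d̪/, /ɖ/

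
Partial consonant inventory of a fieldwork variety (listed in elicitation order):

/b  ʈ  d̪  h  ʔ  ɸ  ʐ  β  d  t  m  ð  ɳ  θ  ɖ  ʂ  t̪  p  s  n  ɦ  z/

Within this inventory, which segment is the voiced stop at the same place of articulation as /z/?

/z/ is a voiced alveolar fricative.
The voiced stop at the same place is a voiced alveolar stop — in this inventory, /d/.

/d/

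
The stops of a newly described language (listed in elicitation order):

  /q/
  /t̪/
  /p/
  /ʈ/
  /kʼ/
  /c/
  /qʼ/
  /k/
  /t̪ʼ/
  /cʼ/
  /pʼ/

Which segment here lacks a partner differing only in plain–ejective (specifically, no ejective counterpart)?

Bilabial: /p/ ~ /pʼ/
Dental: /t̪/ ~ /t̪ʼ/
Palatal: /c/ ~ /cʼ/
Velar: /k/ ~ /kʼ/
Uvular: /q/ ~ /qʼ/
Retroflex: only /ʈ/ (plain); no ejective partner.
So /ʈ/ is the unpaired segment.

/ʈ/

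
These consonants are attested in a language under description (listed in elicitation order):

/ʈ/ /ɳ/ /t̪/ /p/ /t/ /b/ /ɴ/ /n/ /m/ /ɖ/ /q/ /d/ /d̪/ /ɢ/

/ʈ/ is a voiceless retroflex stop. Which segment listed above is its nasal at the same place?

The nasal at the same place is a retroflex nasal — in this inventory, /ɳ/.

/ɳ/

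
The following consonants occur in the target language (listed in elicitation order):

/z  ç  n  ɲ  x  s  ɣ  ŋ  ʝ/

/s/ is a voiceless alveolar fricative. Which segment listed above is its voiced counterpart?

/z/

The voiced counterpart is a voiced alveolar fricative — in this inventory, /z/.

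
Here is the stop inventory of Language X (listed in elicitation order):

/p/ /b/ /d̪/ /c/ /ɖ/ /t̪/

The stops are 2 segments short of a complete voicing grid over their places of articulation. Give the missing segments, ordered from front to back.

/ʈ/, /ɟ/

bilabial: voiceless /p/, voiced /b/.
dental: voiceless /t̪/, voiced /d̪/.
retroflex: voiceless —, voiced /ɖ/.
palatal: voiceless /c/, voiced —.
Gaps, from front to back: retroflex lacks voiceless (/ʈ/); palatal lacks voiced (/ɟ/).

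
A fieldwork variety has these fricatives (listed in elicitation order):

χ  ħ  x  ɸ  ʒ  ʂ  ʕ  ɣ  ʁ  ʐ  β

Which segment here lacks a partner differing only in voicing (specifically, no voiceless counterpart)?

Bilabial: /ɸ/ ~ /β/
Retroflex: /ʂ/ ~ /ʐ/
Velar: /x/ ~ /ɣ/
Uvular: /χ/ ~ /ʁ/
Pharyngeal: /ħ/ ~ /ʕ/
Postalveolar: only /ʒ/ (voiced); no voiceless partner.
So /ʒ/ is the unpaired segment.

/ʒ/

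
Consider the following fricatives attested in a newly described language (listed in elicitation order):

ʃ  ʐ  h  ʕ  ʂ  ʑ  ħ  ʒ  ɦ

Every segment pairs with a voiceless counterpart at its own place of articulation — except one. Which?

Postalveolar: /ʃ/ ~ /ʒ/
Retroflex: /ʂ/ ~ /ʐ/
Pharyngeal: /ħ/ ~ /ʕ/
Glottal: /h/ ~ /ɦ/
Alveolo-palatal: only /ʑ/ (voiced); no voiceless partner.
So /ʑ/ is the unpaired segment.

/ʑ/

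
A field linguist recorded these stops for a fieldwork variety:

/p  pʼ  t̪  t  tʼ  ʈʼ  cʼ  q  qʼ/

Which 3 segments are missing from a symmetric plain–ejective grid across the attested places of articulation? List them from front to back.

/t̪ʼ/, /ʈ/, /c/

place of articulation  plain     ejective
bilabial          p         pʼ      
dental            t̪        —       
alveolar          t         tʼ      
retroflex         —         ʈʼ      
palatal           —         cʼ      
uvular            q         qʼ      
Gaps, from front to back: dental lacks ejective (/t̪ʼ/); retroflex lacks plain (/ʈ/); palatal lacks plain (/c/).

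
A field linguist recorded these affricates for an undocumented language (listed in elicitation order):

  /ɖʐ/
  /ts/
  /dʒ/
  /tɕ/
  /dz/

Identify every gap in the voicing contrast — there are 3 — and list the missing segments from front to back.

Voiceless: /ts/ (alveolar), /tɕ/ (alveolo-palatal).
Voiced: /dz/ (alveolar), /dʒ/ (postalveolar), /ɖʐ/ (retroflex).
Gaps, from front to back: postalveolar lacks voiceless (/tʃ/); retroflex lacks voiceless (/ʈʂ/); alveolo-palatal lacks voiced (/dʑ/).

/tʃ/, /ʈʂ/, /dʑ/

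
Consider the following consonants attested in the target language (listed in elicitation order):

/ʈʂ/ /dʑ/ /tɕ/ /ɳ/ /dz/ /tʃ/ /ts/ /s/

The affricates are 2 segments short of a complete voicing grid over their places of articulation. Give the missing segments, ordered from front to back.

/dʒ/, /ɖʐ/

alveolar: voiceless /ts/, voiced /dz/.
postalveolar: voiceless /tʃ/, voiced —.
retroflex: voiceless /ʈʂ/, voiced —.
alveolo-palatal: voiceless /tɕ/, voiced /dʑ/.
Gaps, from front to back: postalveolar lacks voiced (/dʒ/); retroflex lacks voiced (/ɖʐ/).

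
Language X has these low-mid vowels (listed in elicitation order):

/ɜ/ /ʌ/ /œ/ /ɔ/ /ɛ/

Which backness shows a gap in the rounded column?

front: unrounded /ɛ/, rounded /œ/.
central: unrounded /ɜ/, rounded —.
back: unrounded /ʌ/, rounded /ɔ/.
Every backness has a rounded member except central, where /ɞ/ would be expected.

central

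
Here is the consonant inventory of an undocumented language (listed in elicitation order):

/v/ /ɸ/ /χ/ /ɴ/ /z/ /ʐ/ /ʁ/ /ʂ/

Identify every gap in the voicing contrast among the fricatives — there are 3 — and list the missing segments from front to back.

/β/, /f/, /s/

bilabial: voiceless /ɸ/, voiced —.
labiodental: voiceless —, voiced /v/.
alveolar: voiceless —, voiced /z/.
retroflex: voiceless /ʂ/, voiced /ʐ/.
uvular: voiceless /χ/, voiced /ʁ/.
Gaps, from front to back: bilabial lacks voiced (/β/); labiodental lacks voiceless (/f/); alveolar lacks voiceless (/s/).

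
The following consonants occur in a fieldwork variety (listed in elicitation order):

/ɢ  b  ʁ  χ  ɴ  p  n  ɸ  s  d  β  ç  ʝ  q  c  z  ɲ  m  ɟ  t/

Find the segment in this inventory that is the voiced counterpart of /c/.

/ɟ/

/c/ is a voiceless palatal stop.
The voiced counterpart is a voiced palatal stop — in this inventory, /ɟ/.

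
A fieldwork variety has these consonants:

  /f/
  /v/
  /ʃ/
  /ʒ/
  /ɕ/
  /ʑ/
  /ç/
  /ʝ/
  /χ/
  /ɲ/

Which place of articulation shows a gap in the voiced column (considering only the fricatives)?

uvular

Voiceless: /f/ (labiodental), /ʃ/ (postalveolar), /ɕ/ (alveolo-palatal), /ç/ (palatal), /χ/ (uvular).
Voiced: /v/ (labiodental), /ʒ/ (postalveolar), /ʑ/ (alveolo-palatal), /ʝ/ (palatal).
Every place of articulation has a voiced member except uvular, where /ʁ/ would be expected.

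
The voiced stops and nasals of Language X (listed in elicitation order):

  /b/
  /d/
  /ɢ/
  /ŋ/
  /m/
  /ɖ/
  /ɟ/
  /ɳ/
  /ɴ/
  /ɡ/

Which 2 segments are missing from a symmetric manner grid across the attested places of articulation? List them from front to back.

Oral stop: /b/ (bilabial), /d/ (alveolar), /ɖ/ (retroflex), /ɟ/ (palatal), /ɡ/ (velar), /ɢ/ (uvular).
Nasal: /m/ (bilabial), /ɳ/ (retroflex), /ŋ/ (velar), /ɴ/ (uvular).
Gaps, from front to back: alveolar lacks nasal (/n/); palatal lacks nasal (/ɲ/).

/n/, /ɲ/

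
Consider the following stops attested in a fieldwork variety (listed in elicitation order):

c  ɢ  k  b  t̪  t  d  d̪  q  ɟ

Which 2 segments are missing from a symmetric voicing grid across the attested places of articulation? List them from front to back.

/p/, /ɡ/

Voiceless: /t̪/ (dental), /t/ (alveolar), /c/ (palatal), /k/ (velar), /q/ (uvular).
Voiced: /b/ (bilabial), /d̪/ (dental), /d/ (alveolar), /ɟ/ (palatal), /ɢ/ (uvular).
Gaps, from front to back: bilabial lacks voiceless (/p/); velar lacks voiced (/ɡ/).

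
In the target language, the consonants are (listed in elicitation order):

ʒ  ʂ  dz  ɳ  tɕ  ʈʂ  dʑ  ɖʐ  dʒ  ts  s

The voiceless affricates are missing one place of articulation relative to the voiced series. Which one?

postalveolar

Voiceless: /ts/ (alveolar), /ʈʂ/ (retroflex), /tɕ/ (alveolo-palatal).
Voiced: /dz/ (alveolar), /dʒ/ (postalveolar), /ɖʐ/ (retroflex), /dʑ/ (alveolo-palatal).
Every place of articulation has a voiceless member except postalveolar, where /tʃ/ would be expected.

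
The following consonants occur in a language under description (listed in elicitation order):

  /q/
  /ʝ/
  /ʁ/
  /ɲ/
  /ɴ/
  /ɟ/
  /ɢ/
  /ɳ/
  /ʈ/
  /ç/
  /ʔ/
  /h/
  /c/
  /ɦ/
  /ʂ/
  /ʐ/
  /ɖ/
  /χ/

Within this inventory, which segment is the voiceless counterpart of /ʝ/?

/ʝ/ is a voiced palatal fricative.
The voiceless counterpart is a voiceless palatal fricative — in this inventory, /ç/.

/ç/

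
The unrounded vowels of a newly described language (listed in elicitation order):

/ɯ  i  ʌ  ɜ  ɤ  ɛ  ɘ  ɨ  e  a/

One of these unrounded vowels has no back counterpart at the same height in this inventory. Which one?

/a/

High: /i/ ~ /ɨ/ ~ /ɯ/
High-mid: /e/ ~ /ɘ/ ~ /ɤ/
Low-mid: /ɛ/ ~ /ɜ/ ~ /ʌ/
Low: only /a/ (front); no back partner.
So /a/ is the unpaired segment.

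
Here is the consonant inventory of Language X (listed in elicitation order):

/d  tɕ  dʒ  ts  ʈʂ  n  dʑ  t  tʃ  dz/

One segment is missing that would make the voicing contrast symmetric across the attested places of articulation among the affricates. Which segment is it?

/ɖʐ/

alveolar: voiceless /ts/, voiced /dz/.
postalveolar: voiceless /tʃ/, voiced /dʒ/.
retroflex: voiceless /ʈʂ/, voiced —.
alveolo-palatal: voiceless /tɕ/, voiced /dʑ/.
The retroflex row has no voiced member, so the gap is the voiced retroflex affricate /ɖʐ/.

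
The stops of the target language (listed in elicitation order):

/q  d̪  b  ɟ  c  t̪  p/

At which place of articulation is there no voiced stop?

Voiceless: /p/ (bilabial), /t̪/ (dental), /c/ (palatal), /q/ (uvular).
Voiced: /b/ (bilabial), /d̪/ (dental), /ɟ/ (palatal).
Every place of articulation has a voiced member except uvular, where /ɢ/ would be expected.

uvular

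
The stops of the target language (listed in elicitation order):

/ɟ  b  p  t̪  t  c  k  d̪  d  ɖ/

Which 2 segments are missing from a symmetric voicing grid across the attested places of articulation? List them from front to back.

/ʈ/, /ɡ/

Voiceless: /p/ (bilabial), /t̪/ (dental), /t/ (alveolar), /c/ (palatal), /k/ (velar).
Voiced: /b/ (bilabial), /d̪/ (dental), /d/ (alveolar), /ɖ/ (retroflex), /ɟ/ (palatal).
Gaps, from front to back: retroflex lacks voiceless (/ʈ/); velar lacks voiced (/ɡ/).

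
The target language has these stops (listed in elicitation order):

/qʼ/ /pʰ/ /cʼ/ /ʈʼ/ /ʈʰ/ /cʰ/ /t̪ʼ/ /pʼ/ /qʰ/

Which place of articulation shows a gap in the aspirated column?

place of articulation  aspirated  ejective
bilabial          pʰ        pʼ      
dental            —         t̪ʼ     
retroflex         ʈʰ        ʈʼ      
palatal           cʰ        cʼ      
uvular            qʰ        qʼ      
Every place of articulation has an aspirated member except dental, where /t̪ʰ/ would be expected.

dental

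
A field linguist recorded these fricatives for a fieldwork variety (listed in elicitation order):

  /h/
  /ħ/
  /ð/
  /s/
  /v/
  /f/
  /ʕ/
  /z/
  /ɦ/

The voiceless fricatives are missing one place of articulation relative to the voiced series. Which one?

Voiceless: /f/ (labiodental), /s/ (alveolar), /ħ/ (pharyngeal), /h/ (glottal).
Voiced: /v/ (labiodental), /ð/ (dental), /z/ (alveolar), /ʕ/ (pharyngeal), /ɦ/ (glottal).
Every place of articulation has a voiceless member except dental, where /θ/ would be expected.

dental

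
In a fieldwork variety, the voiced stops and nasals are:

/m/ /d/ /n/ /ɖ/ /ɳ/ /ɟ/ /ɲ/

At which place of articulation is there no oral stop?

Oral stop: /d/ (alveolar), /ɖ/ (retroflex), /ɟ/ (palatal).
Nasal: /m/ (bilabial), /n/ (alveolar), /ɳ/ (retroflex), /ɲ/ (palatal).
Every place of articulation has an oral stop member except bilabial, where /b/ would be expected.

bilabial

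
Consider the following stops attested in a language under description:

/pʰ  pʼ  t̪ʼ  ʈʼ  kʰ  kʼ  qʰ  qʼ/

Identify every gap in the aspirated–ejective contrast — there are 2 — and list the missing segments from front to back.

bilabial: aspirated /pʰ/, ejective /pʼ/.
dental: aspirated —, ejective /t̪ʼ/.
retroflex: aspirated —, ejective /ʈʼ/.
velar: aspirated /kʰ/, ejective /kʼ/.
uvular: aspirated /qʰ/, ejective /qʼ/.
Gaps, from front to back: dental lacks aspirated (/t̪ʰ/); retroflex lacks aspirated (/ʈʰ/).

/t̪ʰ/, /ʈʰ/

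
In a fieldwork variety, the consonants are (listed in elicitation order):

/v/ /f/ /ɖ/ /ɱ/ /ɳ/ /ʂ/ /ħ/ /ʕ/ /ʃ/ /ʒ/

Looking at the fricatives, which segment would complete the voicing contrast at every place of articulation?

labiodental: voiceless /f/, voiced /v/.
postalveolar: voiceless /ʃ/, voiced /ʒ/.
retroflex: voiceless /ʂ/, voiced —.
pharyngeal: voiceless /ħ/, voiced /ʕ/.
The retroflex row has no voiced member, so the gap is the voiced retroflex fricative /ʐ/.

/ʐ/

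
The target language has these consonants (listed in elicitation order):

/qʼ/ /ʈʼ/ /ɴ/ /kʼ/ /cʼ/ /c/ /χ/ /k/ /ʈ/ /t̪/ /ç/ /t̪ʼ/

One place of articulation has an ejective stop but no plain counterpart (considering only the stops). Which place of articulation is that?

Plain: /t̪/ (dental), /ʈ/ (retroflex), /c/ (palatal), /k/ (velar).
Ejective: /t̪ʼ/ (dental), /ʈʼ/ (retroflex), /cʼ/ (palatal), /kʼ/ (velar), /qʼ/ (uvular).
Every place of articulation has a plain member except uvular, where /q/ would be expected.

uvular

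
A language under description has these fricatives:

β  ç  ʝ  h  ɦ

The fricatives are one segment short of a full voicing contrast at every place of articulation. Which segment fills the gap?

Voiceless: /ç/ (palatal), /h/ (glottal).
Voiced: /β/ (bilabial), /ʝ/ (palatal), /ɦ/ (glottal).
The bilabial row has no voiceless member, so the gap is the voiceless bilabial fricative /ɸ/.

/ɸ/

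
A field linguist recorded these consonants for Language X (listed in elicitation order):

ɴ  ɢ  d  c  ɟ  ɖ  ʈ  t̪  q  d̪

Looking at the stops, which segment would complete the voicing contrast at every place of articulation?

/t/

dental: voiceless /t̪/, voiced /d̪/.
alveolar: voiceless —, voiced /d/.
retroflex: voiceless /ʈ/, voiced /ɖ/.
palatal: voiceless /c/, voiced /ɟ/.
uvular: voiceless /q/, voiced /ɢ/.
The alveolar row has no voiceless member, so the gap is the voiceless alveolar stop /t/.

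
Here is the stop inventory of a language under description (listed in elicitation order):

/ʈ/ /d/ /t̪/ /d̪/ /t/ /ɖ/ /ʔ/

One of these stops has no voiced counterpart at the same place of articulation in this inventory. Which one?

Dental: /t̪/ ~ /d̪/
Alveolar: /t/ ~ /d/
Retroflex: /ʈ/ ~ /ɖ/
Glottal: only /ʔ/ (voiceless); no voiced partner.
So /ʔ/ is the unpaired segment.

/ʔ/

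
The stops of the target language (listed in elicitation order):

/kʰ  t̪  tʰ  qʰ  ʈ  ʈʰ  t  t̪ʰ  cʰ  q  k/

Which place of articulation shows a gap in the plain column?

palatal

Plain: /t̪/ (dental), /t/ (alveolar), /ʈ/ (retroflex), /k/ (velar), /q/ (uvular).
Aspirated: /t̪ʰ/ (dental), /tʰ/ (alveolar), /ʈʰ/ (retroflex), /cʰ/ (palatal), /kʰ/ (velar), /qʰ/ (uvular).
Every place of articulation has a plain member except palatal, where /c/ would be expected.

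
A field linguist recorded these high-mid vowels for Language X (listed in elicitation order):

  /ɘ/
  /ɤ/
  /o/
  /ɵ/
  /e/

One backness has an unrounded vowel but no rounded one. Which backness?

front

Unrounded: /e/ (front), /ɘ/ (central), /ɤ/ (back).
Rounded: /ɵ/ (central), /o/ (back).
Every backness has a rounded member except front, where /ø/ would be expected.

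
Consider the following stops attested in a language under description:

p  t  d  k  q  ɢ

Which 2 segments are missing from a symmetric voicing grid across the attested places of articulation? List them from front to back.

/b/, /ɡ/

bilabial: voiceless /p/, voiced —.
alveolar: voiceless /t/, voiced /d/.
velar: voiceless /k/, voiced —.
uvular: voiceless /q/, voiced /ɢ/.
Gaps, from front to back: bilabial lacks voiced (/b/); velar lacks voiced (/ɡ/).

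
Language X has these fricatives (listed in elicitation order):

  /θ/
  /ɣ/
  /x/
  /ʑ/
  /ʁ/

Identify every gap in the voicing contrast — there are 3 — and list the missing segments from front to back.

/ð/, /ɕ/, /χ/

place of articulation  voiceless  voiced  
dental            θ         —       
alveolo-palatal   —         ʑ       
velar             x         ɣ       
uvular            —         ʁ       
Gaps, from front to back: dental lacks voiced (/ð/); alveolo-palatal lacks voiceless (/ɕ/); uvular lacks voiceless (/χ/).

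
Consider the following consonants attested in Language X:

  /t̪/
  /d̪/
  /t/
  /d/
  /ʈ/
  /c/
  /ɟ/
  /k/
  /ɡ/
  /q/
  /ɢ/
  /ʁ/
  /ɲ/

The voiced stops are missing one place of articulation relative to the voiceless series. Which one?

place of articulation  voiceless  voiced  
dental            t̪        d̪      
alveolar          t         d       
retroflex         ʈ         —       
palatal           c         ɟ       
velar             k         ɡ       
uvular            q         ɢ       
Every place of articulation has a voiced member except retroflex, where /ɖ/ would be expected.

retroflex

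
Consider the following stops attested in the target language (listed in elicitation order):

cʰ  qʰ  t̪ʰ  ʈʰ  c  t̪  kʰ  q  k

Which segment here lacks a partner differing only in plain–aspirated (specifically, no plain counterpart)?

/ʈʰ/

Dental: /t̪/ ~ /t̪ʰ/
Palatal: /c/ ~ /cʰ/
Velar: /k/ ~ /kʰ/
Uvular: /q/ ~ /qʰ/
Retroflex: only /ʈʰ/ (aspirated); no plain partner.
So /ʈʰ/ is the unpaired segment.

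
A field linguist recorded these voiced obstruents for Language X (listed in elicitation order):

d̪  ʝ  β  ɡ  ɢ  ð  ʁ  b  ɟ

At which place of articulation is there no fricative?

velar

bilabial: stop /b/, fricative /β/.
dental: stop /d̪/, fricative /ð/.
palatal: stop /ɟ/, fricative /ʝ/.
velar: stop /ɡ/, fricative —.
uvular: stop /ɢ/, fricative /ʁ/.
Every place of articulation has a fricative member except velar, where /ɣ/ would be expected.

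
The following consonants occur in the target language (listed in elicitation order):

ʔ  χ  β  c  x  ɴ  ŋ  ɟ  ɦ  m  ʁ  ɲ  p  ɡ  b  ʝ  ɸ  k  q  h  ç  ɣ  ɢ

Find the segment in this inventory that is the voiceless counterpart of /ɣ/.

/x/

/ɣ/ is a voiced velar fricative.
The voiceless counterpart is a voiceless velar fricative — in this inventory, /x/.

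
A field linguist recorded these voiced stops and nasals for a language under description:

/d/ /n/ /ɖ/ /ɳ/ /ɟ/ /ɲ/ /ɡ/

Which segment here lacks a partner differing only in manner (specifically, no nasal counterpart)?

Alveolar: /d/ ~ /n/
Retroflex: /ɖ/ ~ /ɳ/
Palatal: /ɟ/ ~ /ɲ/
Velar: only /ɡ/ (oral stop); no nasal partner.
So /ɡ/ is the unpaired segment.

/ɡ/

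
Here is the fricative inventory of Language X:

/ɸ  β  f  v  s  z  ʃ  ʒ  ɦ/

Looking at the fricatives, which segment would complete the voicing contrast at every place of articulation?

/h/

Voiceless: /ɸ/ (bilabial), /f/ (labiodental), /s/ (alveolar), /ʃ/ (postalveolar).
Voiced: /β/ (bilabial), /v/ (labiodental), /z/ (alveolar), /ʒ/ (postalveolar), /ɦ/ (glottal).
The glottal row has no voiceless member, so the gap is the voiceless glottal fricative /h/.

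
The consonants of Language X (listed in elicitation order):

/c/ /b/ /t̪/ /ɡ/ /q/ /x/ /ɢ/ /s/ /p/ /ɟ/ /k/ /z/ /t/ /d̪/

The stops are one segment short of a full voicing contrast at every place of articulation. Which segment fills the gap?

place of articulation  voiceless  voiced  
bilabial          p         b       
dental            t̪        d̪      
alveolar          t         —       
palatal           c         ɟ       
velar             k         ɡ       
uvular            q         ɢ       
The alveolar row has no voiced member, so the gap is the voiced alveolar stop /d/.

/d/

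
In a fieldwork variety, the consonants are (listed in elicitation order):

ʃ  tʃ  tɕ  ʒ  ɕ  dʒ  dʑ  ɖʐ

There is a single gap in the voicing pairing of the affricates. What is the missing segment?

/ʈʂ/

Voiceless: /tʃ/ (postalveolar), /tɕ/ (alveolo-palatal).
Voiced: /dʒ/ (postalveolar), /ɖʐ/ (retroflex), /dʑ/ (alveolo-palatal).
The retroflex row has no voiceless member, so the gap is the voiceless retroflex affricate /ʈʂ/.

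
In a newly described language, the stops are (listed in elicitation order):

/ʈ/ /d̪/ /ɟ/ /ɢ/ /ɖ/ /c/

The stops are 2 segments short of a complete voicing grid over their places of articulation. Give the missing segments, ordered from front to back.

Voiceless: /ʈ/ (retroflex), /c/ (palatal).
Voiced: /d̪/ (dental), /ɖ/ (retroflex), /ɟ/ (palatal), /ɢ/ (uvular).
Gaps, from front to back: dental lacks voiceless (/t̪/); uvular lacks voiceless (/q/).

/t̪/, /q/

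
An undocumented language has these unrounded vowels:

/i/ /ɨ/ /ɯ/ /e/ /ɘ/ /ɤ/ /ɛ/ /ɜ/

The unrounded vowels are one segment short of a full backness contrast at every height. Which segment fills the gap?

/ʌ/

Front: /i/ (high), /e/ (high-mid), /ɛ/ (low-mid).
Central: /ɨ/ (high), /ɘ/ (high-mid), /ɜ/ (low-mid).
Back: /ɯ/ (high), /ɤ/ (high-mid).
The low-mid row has no back member, so the gap is the low-mid back unrounded vowel /ʌ/.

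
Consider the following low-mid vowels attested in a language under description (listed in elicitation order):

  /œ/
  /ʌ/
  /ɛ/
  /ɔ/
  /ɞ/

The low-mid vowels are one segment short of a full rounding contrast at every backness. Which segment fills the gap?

Unrounded: /ɛ/ (front), /ʌ/ (back).
Rounded: /œ/ (front), /ɞ/ (central), /ɔ/ (back).
The central row has no unrounded member, so the gap is the central unrounded vowel /ɜ/.

/ɜ/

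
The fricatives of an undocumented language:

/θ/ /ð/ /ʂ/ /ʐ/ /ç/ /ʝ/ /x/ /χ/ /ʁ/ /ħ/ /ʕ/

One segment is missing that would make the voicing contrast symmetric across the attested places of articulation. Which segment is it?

place of articulation  voiceless  voiced  
dental            θ         ð       
retroflex         ʂ         ʐ       
palatal           ç         ʝ       
velar             x         —       
uvular            χ         ʁ       
pharyngeal        ħ         ʕ       
The velar row has no voiced member, so the gap is the voiced velar fricative /ɣ/.

/ɣ/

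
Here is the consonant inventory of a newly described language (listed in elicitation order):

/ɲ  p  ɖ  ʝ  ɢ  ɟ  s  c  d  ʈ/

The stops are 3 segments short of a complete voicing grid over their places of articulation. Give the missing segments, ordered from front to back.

place of articulation  voiceless  voiced  
bilabial          p         —       
alveolar          —         d       
retroflex         ʈ         ɖ       
palatal           c         ɟ       
uvular            —         ɢ       
Gaps, from front to back: bilabial lacks voiced (/b/); alveolar lacks voiceless (/t/); uvular lacks voiceless (/q/).

/b/, /t/, /q/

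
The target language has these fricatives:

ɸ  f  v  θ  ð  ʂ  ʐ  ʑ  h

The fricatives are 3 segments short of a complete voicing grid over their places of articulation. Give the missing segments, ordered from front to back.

/β/, /ɕ/, /ɦ/

Voiceless: /ɸ/ (bilabial), /f/ (labiodental), /θ/ (dental), /ʂ/ (retroflex), /h/ (glottal).
Voiced: /v/ (labiodental), /ð/ (dental), /ʐ/ (retroflex), /ʑ/ (alveolo-palatal).
Gaps, from front to back: bilabial lacks voiced (/β/); alveolo-palatal lacks voiceless (/ɕ/); glottal lacks voiced (/ɦ/).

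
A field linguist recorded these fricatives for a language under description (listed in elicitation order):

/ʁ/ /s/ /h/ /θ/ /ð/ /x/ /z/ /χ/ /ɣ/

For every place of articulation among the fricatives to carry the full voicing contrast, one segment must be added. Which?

dental: voiceless /θ/, voiced /ð/.
alveolar: voiceless /s/, voiced /z/.
velar: voiceless /x/, voiced /ɣ/.
uvular: voiceless /χ/, voiced /ʁ/.
glottal: voiceless /h/, voiced —.
The glottal row has no voiced member, so the gap is the voiced glottal fricative /ɦ/.

/ɦ/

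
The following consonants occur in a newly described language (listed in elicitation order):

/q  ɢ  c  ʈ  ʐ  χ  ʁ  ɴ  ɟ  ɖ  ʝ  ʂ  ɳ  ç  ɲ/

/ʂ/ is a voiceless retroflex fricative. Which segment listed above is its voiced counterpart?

/ʐ/

The voiced counterpart is a voiced retroflex fricative — in this inventory, /ʐ/.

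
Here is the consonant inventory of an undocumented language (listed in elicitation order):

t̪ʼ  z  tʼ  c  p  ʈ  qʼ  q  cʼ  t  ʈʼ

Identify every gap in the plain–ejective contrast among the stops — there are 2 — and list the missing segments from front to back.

bilabial: plain /p/, ejective —.
dental: plain —, ejective /t̪ʼ/.
alveolar: plain /t/, ejective /tʼ/.
retroflex: plain /ʈ/, ejective /ʈʼ/.
palatal: plain /c/, ejective /cʼ/.
uvular: plain /q/, ejective /qʼ/.
Gaps, from front to back: bilabial lacks ejective (/pʼ/); dental lacks plain (/t̪/).

/pʼ/, /t̪/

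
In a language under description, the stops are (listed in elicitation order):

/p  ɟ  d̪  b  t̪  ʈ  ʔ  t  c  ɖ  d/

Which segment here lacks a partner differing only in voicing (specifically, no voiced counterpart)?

Bilabial: /p/ ~ /b/
Dental: /t̪/ ~ /d̪/
Alveolar: /t/ ~ /d/
Retroflex: /ʈ/ ~ /ɖ/
Palatal: /c/ ~ /ɟ/
Glottal: only /ʔ/ (voiceless); no voiced partner.
So /ʔ/ is the unpaired segment.

/ʔ/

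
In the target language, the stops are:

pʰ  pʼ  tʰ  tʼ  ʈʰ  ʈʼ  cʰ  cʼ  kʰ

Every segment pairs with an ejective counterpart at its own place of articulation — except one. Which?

/kʰ/

Bilabial: /pʰ/ ~ /pʼ/
Alveolar: /tʰ/ ~ /tʼ/
Retroflex: /ʈʰ/ ~ /ʈʼ/
Palatal: /cʰ/ ~ /cʼ/
Velar: only /kʰ/ (aspirated); no ejective partner.
So /kʰ/ is the unpaired segment.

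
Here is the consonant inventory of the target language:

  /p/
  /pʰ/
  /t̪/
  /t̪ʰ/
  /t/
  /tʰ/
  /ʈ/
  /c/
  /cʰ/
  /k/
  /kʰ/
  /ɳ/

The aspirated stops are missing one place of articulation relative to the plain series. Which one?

retroflex

place of articulation  plain     aspirated
bilabial          p         pʰ      
dental            t̪        t̪ʰ     
alveolar          t         tʰ      
retroflex         ʈ         —       
palatal           c         cʰ      
velar             k         kʰ      
Every place of articulation has an aspirated member except retroflex, where /ʈʰ/ would be expected.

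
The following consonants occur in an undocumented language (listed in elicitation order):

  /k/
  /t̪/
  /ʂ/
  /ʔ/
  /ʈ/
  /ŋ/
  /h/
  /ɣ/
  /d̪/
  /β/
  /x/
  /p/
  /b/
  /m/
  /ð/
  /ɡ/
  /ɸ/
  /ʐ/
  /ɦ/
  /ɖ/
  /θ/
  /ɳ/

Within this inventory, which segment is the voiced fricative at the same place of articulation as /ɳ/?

/ʐ/

/ɳ/ is a retroflex nasal.
The voiced fricative at the same place is a voiced retroflex fricative — in this inventory, /ʐ/.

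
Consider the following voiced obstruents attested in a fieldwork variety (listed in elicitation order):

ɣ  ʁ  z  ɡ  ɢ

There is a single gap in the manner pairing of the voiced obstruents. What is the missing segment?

place of articulation  stop      fricative
alveolar          —         z       
velar             ɡ         ɣ       
uvular            ɢ         ʁ       
The alveolar row has no stop member, so the gap is the alveolar stop /d/.

/d/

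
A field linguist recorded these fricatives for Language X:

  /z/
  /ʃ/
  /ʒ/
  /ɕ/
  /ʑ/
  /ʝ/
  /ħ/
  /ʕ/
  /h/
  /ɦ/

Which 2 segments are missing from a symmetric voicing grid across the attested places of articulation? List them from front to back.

/s/, /ç/

Voiceless: /ʃ/ (postalveolar), /ɕ/ (alveolo-palatal), /ħ/ (pharyngeal), /h/ (glottal).
Voiced: /z/ (alveolar), /ʒ/ (postalveolar), /ʑ/ (alveolo-palatal), /ʝ/ (palatal), /ʕ/ (pharyngeal), /ɦ/ (glottal).
Gaps, from front to back: alveolar lacks voiceless (/s/); palatal lacks voiceless (/ç/).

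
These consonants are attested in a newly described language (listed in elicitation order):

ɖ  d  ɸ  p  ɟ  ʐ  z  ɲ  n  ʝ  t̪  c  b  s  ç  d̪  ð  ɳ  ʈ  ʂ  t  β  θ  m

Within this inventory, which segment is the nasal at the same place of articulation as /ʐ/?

/ʐ/ is a voiced retroflex fricative.
The nasal at the same place is a retroflex nasal — in this inventory, /ɳ/.

/ɳ/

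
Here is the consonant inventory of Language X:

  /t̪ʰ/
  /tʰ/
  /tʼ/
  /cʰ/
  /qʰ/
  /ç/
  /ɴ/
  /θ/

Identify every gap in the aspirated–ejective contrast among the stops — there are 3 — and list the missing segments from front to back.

place of articulation  aspirated  ejective
dental            t̪ʰ       —       
alveolar          tʰ        tʼ      
palatal           cʰ        —       
uvular            qʰ        —       
Gaps, from front to back: dental lacks ejective (/t̪ʼ/); palatal lacks ejective (/cʼ/); uvular lacks ejective (/qʼ/).

/t̪ʼ/, /cʼ/, /qʼ/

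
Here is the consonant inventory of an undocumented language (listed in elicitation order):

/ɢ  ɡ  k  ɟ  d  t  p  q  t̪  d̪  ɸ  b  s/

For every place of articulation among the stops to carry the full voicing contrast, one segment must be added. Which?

place of articulation  voiceless  voiced  
bilabial          p         b       
dental            t̪        d̪      
alveolar          t         d       
palatal           —         ɟ       
velar             k         ɡ       
uvular            q         ɢ       
The palatal row has no voiceless member, so the gap is the voiceless palatal stop /c/.

/c/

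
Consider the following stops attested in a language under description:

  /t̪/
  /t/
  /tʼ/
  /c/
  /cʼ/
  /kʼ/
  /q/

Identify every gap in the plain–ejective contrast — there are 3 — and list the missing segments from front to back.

Plain: /t̪/ (dental), /t/ (alveolar), /c/ (palatal), /q/ (uvular).
Ejective: /tʼ/ (alveolar), /cʼ/ (palatal), /kʼ/ (velar).
Gaps, from front to back: dental lacks ejective (/t̪ʼ/); velar lacks plain (/k/); uvular lacks ejective (/qʼ/).

/t̪ʼ/, /k/, /qʼ/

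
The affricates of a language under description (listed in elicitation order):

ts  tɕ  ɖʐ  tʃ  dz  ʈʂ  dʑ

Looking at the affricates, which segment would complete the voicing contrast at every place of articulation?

/dʒ/

Voiceless: /ts/ (alveolar), /tʃ/ (postalveolar), /ʈʂ/ (retroflex), /tɕ/ (alveolo-palatal).
Voiced: /dz/ (alveolar), /ɖʐ/ (retroflex), /dʑ/ (alveolo-palatal).
The postalveolar row has no voiced member, so the gap is the voiced postalveolar affricate /dʒ/.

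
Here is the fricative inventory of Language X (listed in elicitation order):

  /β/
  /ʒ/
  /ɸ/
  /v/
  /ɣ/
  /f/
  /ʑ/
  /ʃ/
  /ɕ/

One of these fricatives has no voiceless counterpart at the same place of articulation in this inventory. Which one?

Bilabial: /ɸ/ ~ /β/
Labiodental: /f/ ~ /v/
Postalveolar: /ʃ/ ~ /ʒ/
Alveolo-palatal: /ɕ/ ~ /ʑ/
Velar: only /ɣ/ (voiced); no voiceless partner.
So /ɣ/ is the unpaired segment.

/ɣ/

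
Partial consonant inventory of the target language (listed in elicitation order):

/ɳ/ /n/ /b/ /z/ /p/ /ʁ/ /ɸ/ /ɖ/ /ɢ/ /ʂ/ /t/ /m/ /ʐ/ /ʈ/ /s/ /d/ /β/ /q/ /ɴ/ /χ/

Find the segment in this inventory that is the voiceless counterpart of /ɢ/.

/q/

/ɢ/ is a voiced uvular stop.
The voiceless counterpart is a voiceless uvular stop — in this inventory, /q/.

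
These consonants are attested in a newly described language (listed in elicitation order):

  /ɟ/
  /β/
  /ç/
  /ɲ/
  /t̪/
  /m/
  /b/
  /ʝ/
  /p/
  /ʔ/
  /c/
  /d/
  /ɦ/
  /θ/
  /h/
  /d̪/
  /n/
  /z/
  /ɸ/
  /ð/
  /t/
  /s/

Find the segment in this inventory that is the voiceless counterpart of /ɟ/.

/c/

/ɟ/ is a voiced palatal stop.
The voiceless counterpart is a voiceless palatal stop — in this inventory, /c/.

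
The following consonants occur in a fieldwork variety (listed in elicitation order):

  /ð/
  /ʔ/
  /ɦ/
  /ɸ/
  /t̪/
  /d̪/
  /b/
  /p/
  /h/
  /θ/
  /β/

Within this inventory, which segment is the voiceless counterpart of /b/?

/p/

/b/ is a voiced bilabial stop.
The voiceless counterpart is a voiceless bilabial stop — in this inventory, /p/.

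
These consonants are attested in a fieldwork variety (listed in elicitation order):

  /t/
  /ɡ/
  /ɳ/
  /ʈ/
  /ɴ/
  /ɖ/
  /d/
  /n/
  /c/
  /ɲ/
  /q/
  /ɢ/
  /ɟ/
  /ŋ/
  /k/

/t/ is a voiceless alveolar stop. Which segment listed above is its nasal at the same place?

/n/

The nasal at the same place is an alveolar nasal — in this inventory, /n/.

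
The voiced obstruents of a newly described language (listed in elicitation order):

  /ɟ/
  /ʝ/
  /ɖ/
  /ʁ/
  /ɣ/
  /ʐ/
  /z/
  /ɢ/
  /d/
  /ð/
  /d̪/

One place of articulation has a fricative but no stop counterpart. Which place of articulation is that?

place of articulation  stop      fricative
dental            d̪        ð       
alveolar          d         z       
retroflex         ɖ         ʐ       
palatal           ɟ         ʝ       
velar             —         ɣ       
uvular            ɢ         ʁ       
Every place of articulation has a stop member except velar, where /ɡ/ would be expected.

velar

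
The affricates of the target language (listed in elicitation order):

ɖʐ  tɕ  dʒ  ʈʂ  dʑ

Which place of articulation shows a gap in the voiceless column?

postalveolar

Voiceless: /ʈʂ/ (retroflex), /tɕ/ (alveolo-palatal).
Voiced: /dʒ/ (postalveolar), /ɖʐ/ (retroflex), /dʑ/ (alveolo-palatal).
Every place of articulation has a voiceless member except postalveolar, where /tʃ/ would be expected.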